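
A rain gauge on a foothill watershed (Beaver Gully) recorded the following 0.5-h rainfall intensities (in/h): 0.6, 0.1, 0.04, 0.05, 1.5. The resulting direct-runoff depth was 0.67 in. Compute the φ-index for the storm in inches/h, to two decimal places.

φ ≈ 0.38 in/h

Only the 2 blocks with intensity above φ contribute runoff: 0.6, 1.5 in/h.
Σ(I−φ)·Δt = d  ⇒  (0.6+1.5 − 2φ)·0.5 = 0.67
φ = (2.100 − 0.67/0.5) / 2 = 0.38 in/h.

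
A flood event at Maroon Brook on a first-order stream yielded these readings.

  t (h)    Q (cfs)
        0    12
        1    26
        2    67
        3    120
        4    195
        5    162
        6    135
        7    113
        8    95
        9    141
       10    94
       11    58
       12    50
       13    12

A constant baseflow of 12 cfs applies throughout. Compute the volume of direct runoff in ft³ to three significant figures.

Direct-runoff ordinates (Q − Q_b): 0.0, 14.0, 55.0, 108.0, 183.0, 150.0, 123.0, 101.0, 83.0, 129.0, 82.0, 46.0, 38.0, 0.0 cfs.
ΣQ_DR = 1112 cfs.
With Δt = 1 h = 3600 s, V = ΣQ_DR · Δt = 1112 × 3600 = 4.00 × 10^6 ft³.

V ≈ 4.00 × 10^6 ft³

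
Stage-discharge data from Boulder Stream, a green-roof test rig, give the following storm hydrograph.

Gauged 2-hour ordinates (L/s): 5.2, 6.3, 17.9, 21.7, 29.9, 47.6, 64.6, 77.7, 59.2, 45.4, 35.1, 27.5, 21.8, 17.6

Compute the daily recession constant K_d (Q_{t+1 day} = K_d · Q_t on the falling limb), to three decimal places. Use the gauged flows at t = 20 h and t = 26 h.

Between t = 20 h and t = 26 h the flow falls from 35.1 to 17.6 L/s over 3×2 h = 6 h.
Per-interval ratio K = (17.6/35.1)^(1/3) = 0.7945; K_d = K^(24/2) = 0.063.

K_d ≈ 0.063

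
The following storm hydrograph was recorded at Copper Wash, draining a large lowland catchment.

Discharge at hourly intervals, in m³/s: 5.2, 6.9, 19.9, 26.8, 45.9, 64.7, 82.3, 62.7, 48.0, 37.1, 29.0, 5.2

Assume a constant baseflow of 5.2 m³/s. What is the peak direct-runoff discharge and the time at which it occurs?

Subtracting baseflow gives direct-runoff ordinates: 0.0, 1.7, 14.7, 21.6, 40.7, 59.5, 77.1, 57.5, 42.8, 31.9, 23.8, 0.0 m³/s.
The maximum is 77.1 m³/s, occurring at the reading for t = 6 h.

Q_p = 77.1 m³/s at t = 6 h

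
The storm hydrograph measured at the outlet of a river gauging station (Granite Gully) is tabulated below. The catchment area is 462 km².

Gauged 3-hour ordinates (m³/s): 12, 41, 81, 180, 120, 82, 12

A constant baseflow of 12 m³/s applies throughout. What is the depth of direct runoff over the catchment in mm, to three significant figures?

Direct runoff: 0.0, 29.0, 69.0, 168.0, 108.0, 70.0, 0.0 m³/s; ΣQ_DR = 444.0 m³/s.
V = ΣQ_DR · Δt = 444.0 × 10800 s = 4.795 × 10^6 m³.
Over A = 462 km², depth = V / A = 10.4 mm.

d ≈ 10.4 mm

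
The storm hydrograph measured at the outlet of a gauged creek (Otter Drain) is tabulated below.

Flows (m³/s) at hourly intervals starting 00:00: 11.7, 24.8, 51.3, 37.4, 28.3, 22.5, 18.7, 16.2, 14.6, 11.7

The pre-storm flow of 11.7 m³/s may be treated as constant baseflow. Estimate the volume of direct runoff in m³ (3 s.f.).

Direct-runoff ordinates (Q − Q_b): 0.0, 13.1, 39.6, 25.7, 16.6, 10.8, 7.0, 4.5, 2.9, 0.0 m³/s.
ΣQ_DR = 120.2 m³/s.
With Δt = 1 h = 3600 s, V = ΣQ_DR · Δt = 120.2 × 3600 = 4.33 × 10^5 m³.

V ≈ 4.33 × 10^5 m³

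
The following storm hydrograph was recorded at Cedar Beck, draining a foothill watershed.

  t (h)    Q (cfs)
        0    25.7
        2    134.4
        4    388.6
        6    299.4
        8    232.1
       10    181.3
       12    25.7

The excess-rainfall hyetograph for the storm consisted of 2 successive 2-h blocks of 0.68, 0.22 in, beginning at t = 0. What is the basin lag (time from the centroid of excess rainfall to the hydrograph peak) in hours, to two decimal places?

Centroid of excess rainfall: t_c = Σ P_i·t̄_i / ΣP_i = 1.4889 h (block centres at 1, 3 h).
Hydrograph peak occurs at t = 4 h, so basin lag t_L = 4 − 1.4889 = 2.51 h.

t_L ≈ 2.51 h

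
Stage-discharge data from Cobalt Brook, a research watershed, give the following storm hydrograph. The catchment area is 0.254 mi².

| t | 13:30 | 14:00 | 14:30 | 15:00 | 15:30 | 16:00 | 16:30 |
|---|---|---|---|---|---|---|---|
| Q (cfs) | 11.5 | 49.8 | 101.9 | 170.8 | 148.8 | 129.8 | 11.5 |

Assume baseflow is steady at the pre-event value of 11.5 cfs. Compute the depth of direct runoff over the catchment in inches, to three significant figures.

d ≈ 1.66 in

Direct runoff: 0.0, 38.3, 90.4, 159.3, 137.3, 118.3, 0.0 cfs; ΣQ_DR = 543.6 cfs.
V = ΣQ_DR · Δt = 543.6 × 1800 s = 9.785 × 10^5 ft³.
Over A = 0.254 mi², depth = V / A = 1.66 in.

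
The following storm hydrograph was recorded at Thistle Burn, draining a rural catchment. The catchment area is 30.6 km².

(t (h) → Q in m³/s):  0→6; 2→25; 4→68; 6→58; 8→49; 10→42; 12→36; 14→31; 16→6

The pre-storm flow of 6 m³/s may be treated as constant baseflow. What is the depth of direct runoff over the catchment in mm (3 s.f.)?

Direct runoff: 0.0, 19.0, 62.0, 52.0, 43.0, 36.0, 30.0, 25.0, 0.0 m³/s; ΣQ_DR = 267.0 m³/s.
V = ΣQ_DR · Δt = 267.0 × 7200 s = 1.922 × 10^6 m³.
Over A = 30.6 km², depth = V / A = 62.8 mm.

d ≈ 62.8 mm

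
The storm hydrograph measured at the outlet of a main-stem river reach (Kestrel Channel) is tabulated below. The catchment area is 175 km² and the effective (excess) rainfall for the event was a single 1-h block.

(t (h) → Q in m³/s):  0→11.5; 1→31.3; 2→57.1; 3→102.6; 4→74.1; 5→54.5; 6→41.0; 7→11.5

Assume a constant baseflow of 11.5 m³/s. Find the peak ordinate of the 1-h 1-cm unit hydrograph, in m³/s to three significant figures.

U_p ≈ 152 m³/s

Direct runoff: 0.0, 19.8, 45.6, 91.1, 62.6, 43.0, 29.5, 0.0 m³/s; ΣQ_DR = 291.6 m³/s, peak = 91.1 m³/s.
Runoff depth d = ΣQ_DR·Δt / A = 291.6 × 3600 / (175 km²) = 5.999 mm.
The 1-cm UH is the DRH scaled by (10 mm)/d, so U_p = 91.1 × 10/5.999 = 152 m³/s.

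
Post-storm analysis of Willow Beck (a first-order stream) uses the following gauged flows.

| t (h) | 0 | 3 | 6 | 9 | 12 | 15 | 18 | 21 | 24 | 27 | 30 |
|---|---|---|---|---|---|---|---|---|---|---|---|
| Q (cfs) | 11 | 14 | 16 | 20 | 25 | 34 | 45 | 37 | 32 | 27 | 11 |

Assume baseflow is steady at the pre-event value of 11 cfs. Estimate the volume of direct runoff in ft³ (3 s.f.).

V ≈ 1.63 × 10^6 ft³

Direct-runoff ordinates (Q − Q_b): 0.0, 3.0, 5.0, 9.0, 14.0, 23.0, 34.0, 26.0, 21.0, 16.0, 0.0 cfs.
ΣQ_DR = 151.0 cfs.
With Δt = 3 h = 10800 s, V = ΣQ_DR · Δt = 151.0 × 10800 = 1.63 × 10^6 ft³.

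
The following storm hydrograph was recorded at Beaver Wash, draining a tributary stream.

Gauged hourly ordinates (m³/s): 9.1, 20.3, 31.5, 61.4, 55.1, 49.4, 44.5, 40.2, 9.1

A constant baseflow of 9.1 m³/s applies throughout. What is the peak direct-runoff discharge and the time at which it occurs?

Q_p = 52.3 m³/s at t = 3 h

Subtracting baseflow gives direct-runoff ordinates: 0.0, 11.2, 22.4, 52.3, 46.0, 40.3, 35.4, 31.1, 0.0 m³/s.
The maximum is 52.3 m³/s, occurring at the reading for t = 3 h.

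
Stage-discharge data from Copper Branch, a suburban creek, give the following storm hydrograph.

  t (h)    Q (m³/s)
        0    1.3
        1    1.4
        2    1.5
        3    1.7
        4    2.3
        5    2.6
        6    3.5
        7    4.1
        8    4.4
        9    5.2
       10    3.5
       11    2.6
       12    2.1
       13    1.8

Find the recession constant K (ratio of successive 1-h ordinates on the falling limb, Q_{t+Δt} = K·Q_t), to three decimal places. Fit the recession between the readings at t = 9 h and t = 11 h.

K ≈ 0.707

Using the recession-limb readings at t = 9 h and t = 11 h: Q falls from 5.2 to 2.6 m³/s over 2 intervals.
K = (Q₂/Q₁)^(1/2) = (2.6/5.2)^(1/2) = 0.707.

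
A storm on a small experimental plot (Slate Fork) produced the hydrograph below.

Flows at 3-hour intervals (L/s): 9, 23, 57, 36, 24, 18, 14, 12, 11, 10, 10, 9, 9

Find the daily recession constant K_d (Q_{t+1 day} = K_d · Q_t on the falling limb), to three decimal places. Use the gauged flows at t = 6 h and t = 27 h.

Between t = 6 h and t = 27 h the flow falls from 57 to 10 L/s over 7×3 h = 21 h.
Per-interval ratio K = (10/57)^(1/7) = 0.7799; K_d = K^(24/3) = 0.137.

K_d ≈ 0.137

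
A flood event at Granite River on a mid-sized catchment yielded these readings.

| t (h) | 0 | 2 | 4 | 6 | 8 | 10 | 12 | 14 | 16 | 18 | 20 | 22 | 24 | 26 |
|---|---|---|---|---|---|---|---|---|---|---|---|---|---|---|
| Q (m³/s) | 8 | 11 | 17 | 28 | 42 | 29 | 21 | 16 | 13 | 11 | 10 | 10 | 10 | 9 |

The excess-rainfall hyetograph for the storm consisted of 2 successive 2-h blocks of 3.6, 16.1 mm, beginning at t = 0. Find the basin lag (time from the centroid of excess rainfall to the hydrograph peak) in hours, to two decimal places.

t_L ≈ 5.37 h

Centroid of excess rainfall: t_c = Σ P_i·t̄_i / ΣP_i = 2.6345 h (block centres at 1, 3 h).
Hydrograph peak occurs at t = 8 h, so basin lag t_L = 8 − 2.6345 = 5.37 h.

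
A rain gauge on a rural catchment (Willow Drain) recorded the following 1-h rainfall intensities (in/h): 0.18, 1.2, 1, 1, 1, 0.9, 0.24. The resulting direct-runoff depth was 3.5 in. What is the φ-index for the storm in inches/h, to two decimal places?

φ ≈ 0.32 in/h

Only the 5 blocks with intensity above φ contribute runoff: 1.2, 1, 1, 1, 0.9 in/h.
Σ(I−φ)·Δt = d  ⇒  (1.2+1+1+1+0.9 − 5φ)·1 = 3.5
φ = (5.100 − 3.5/1) / 5 = 0.32 in/h.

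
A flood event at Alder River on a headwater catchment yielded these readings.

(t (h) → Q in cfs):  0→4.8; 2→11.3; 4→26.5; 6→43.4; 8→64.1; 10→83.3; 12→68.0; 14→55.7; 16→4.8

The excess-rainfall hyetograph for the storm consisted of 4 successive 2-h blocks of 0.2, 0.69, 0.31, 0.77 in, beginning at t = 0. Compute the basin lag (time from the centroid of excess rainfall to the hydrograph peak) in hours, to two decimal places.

t_L ≈ 5.32 h

Centroid of excess rainfall: t_c = Σ P_i·t̄_i / ΣP_i = 4.6751 h (block centres at 1, 3, 5, 7 h).
Hydrograph peak occurs at t = 10 h, so basin lag t_L = 10 − 4.6751 = 5.32 h.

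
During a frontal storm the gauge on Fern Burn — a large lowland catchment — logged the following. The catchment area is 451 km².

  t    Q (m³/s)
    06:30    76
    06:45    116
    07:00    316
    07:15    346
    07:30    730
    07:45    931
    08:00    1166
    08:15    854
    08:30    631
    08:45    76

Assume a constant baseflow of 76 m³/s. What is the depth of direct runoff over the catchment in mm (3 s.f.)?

Direct runoff: 0.0, 40.0, 240.0, 270.0, 654.0, 855.0, 1090.0, 778.0, 555.0, 0.0 m³/s; ΣQ_DR = 4482 m³/s.
V = ΣQ_DR · Δt = 4482 × 900 s = 4.034 × 10^6 m³.
Over A = 451 km², depth = V / A = 8.94 mm.

d ≈ 8.94 mm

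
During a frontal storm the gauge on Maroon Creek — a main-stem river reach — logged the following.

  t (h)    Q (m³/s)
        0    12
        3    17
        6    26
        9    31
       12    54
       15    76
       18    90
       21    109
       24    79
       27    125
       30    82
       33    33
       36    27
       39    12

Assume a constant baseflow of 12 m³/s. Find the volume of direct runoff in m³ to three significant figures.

V ≈ 6.53 × 10^6 m³

Direct-runoff ordinates (Q − Q_b): 0.0, 5.0, 14.0, 19.0, 42.0, 64.0, 78.0, 97.0, 67.0, 113.0, 70.0, 21.0, 15.0, 0.0 m³/s.
ΣQ_DR = 605.0 m³/s.
With Δt = 3 h = 10800 s, V = ΣQ_DR · Δt = 605.0 × 10800 = 6.53 × 10^6 m³.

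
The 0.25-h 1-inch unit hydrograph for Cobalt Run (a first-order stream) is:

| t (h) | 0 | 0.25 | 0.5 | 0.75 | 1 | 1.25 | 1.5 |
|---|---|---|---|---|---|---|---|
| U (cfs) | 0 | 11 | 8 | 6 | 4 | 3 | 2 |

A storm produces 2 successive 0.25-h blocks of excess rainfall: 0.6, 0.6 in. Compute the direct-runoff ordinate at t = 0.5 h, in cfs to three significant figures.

Q ≈ 11.4 cfs

By discrete convolution, Q_j = Σ (P_i / 1 in) · U_{j−i}.
At t = 0.5 h (j=2): Q = (0.6/1)·8 + (0.6/1)·11 = 11.4 cfs.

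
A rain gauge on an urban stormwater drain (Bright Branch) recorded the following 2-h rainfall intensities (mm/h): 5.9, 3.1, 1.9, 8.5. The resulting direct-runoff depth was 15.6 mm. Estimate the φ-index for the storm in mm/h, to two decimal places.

Only the 2 blocks with intensity above φ contribute runoff: 5.9, 8.5 mm/h.
Σ(I−φ)·Δt = d  ⇒  (5.9+8.5 − 2φ)·2 = 15.6
φ = (14.40 − 15.6/2) / 2 = 3.30 mm/h.

φ ≈ 3.30 mm/h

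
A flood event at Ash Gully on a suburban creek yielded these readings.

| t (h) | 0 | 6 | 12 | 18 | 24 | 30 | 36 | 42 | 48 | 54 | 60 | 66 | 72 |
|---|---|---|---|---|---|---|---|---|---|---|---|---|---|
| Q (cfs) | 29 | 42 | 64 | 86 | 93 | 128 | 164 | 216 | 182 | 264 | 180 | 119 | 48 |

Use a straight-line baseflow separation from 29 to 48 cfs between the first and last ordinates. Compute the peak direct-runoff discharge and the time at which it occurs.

Q_p = 220.75 cfs at t = 54 h

Subtracting baseflow gives direct-runoff ordinates: 0.00, 11.42, 31.83, 52.25, 57.67, 91.08, 125.50, 175.92, 140.33, 220.75, 135.17, 72.58, 0.00 cfs.
The maximum is 220.75 cfs, occurring at the reading for t = 54 h.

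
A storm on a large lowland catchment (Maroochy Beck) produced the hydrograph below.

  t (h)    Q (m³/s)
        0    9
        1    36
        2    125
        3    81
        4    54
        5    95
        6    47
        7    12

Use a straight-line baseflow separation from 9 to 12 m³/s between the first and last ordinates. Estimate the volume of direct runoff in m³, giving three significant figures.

V ≈ 1.35 × 10^6 m³

Direct-runoff ordinates (Q − Q_b): 0.00, 26.57, 115.14, 70.71, 43.29, 83.86, 35.43, 0.00 m³/s.
ΣQ_DR = 375.0 m³/s.
With Δt = 1 h = 3600 s, V = ΣQ_DR · Δt = 375.0 × 3600 = 1.35 × 10^6 m³.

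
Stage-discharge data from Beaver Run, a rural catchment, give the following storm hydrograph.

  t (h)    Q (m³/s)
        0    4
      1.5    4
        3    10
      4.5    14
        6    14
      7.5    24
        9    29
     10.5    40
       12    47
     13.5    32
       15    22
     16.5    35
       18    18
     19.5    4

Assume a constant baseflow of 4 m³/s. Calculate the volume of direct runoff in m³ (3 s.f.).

V ≈ 1.30 × 10^6 m³

Direct-runoff ordinates (Q − Q_b): 0.0, 0.0, 6.0, 10.0, 10.0, 20.0, 25.0, 36.0, 43.0, 28.0, 18.0, 31.0, 14.0, 0.0 m³/s.
ΣQ_DR = 241.0 m³/s.
With Δt = 1.5 h = 5400 s, V = ΣQ_DR · Δt = 241.0 × 5400 = 1.30 × 10^6 m³.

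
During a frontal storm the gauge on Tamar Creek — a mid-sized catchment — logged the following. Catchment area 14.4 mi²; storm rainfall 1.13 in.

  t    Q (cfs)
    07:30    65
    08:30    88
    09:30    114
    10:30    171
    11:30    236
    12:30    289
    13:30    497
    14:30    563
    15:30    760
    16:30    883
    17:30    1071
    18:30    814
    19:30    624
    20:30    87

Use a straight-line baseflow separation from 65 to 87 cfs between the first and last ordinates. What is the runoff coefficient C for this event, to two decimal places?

ΣQ_DR = 5198 cfs; V = ΣQ_DR·Δt = 1.871 × 10^7 ft³.
Runoff depth d = V / A = 0.5594 in.
C = d / P = 0.5594 / 1.13 = 0.50.

C ≈ 0.50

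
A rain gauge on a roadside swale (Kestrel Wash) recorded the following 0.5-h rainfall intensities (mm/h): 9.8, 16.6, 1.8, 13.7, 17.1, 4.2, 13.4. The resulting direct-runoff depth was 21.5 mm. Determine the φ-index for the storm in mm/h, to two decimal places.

φ ≈ 5.52 mm/h

Only the 5 blocks with intensity above φ contribute runoff: 9.8, 16.6, 13.7, 17.1, 13.4 mm/h.
Σ(I−φ)·Δt = d  ⇒  (9.8+16.6+13.7+17.1+13.4 − 5φ)·0.5 = 21.5
φ = (70.60 − 21.5/0.5) / 5 = 5.52 mm/h.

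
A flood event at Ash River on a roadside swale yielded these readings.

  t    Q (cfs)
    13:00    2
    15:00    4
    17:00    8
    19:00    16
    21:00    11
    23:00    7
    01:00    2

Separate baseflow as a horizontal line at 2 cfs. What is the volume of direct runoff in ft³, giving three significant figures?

Direct-runoff ordinates (Q − Q_b): 0.0, 2.0, 6.0, 14.0, 9.0, 5.0, 0.0 cfs.
ΣQ_DR = 36.00 cfs.
With Δt = 2 h = 7200 s, V = ΣQ_DR · Δt = 36.00 × 7200 = 2.59 × 10^5 ft³.

V ≈ 2.59 × 10^5 ft³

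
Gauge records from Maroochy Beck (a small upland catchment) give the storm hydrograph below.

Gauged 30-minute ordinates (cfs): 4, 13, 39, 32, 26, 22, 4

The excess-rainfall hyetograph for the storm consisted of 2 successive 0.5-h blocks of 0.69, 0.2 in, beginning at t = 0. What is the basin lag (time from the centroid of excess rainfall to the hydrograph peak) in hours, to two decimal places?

Centroid of excess rainfall: t_c = Σ P_i·t̄_i / ΣP_i = 0.3624 h (block centres at 0.25, 0.75 h).
Hydrograph peak occurs at t = 1 h, so basin lag t_L = 1 − 0.3624 = 0.64 h.

t_L ≈ 0.64 h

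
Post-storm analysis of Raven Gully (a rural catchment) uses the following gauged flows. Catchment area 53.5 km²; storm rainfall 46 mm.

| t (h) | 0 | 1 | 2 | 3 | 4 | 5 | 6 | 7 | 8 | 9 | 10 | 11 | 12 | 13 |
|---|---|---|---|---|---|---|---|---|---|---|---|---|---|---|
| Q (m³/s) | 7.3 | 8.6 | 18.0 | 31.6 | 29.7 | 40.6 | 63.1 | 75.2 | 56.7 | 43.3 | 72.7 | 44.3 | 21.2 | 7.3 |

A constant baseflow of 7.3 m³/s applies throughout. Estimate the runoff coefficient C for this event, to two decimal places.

ΣQ_DR = 417.4 m³/s; V = ΣQ_DR·Δt = 1.503 × 10^6 m³.
Runoff depth d = V / A = 28.09 mm.
C = d / P = 28.09 / 46 = 0.61.

C ≈ 0.61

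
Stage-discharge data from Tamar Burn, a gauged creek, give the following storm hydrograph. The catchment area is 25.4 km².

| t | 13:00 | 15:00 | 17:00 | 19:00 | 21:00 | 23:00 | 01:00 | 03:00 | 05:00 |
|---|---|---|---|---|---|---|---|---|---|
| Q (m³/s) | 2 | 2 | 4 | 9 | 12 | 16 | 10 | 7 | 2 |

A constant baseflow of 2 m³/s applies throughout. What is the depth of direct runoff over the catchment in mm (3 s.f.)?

Direct runoff: 0.0, 0.0, 2.0, 7.0, 10.0, 14.0, 8.0, 5.0, 0.0 m³/s; ΣQ_DR = 46.00 m³/s.
V = ΣQ_DR · Δt = 46.00 × 7200 s = 3.312 × 10^5 m³.
Over A = 25.4 km², depth = V / A = 13.0 mm.

d ≈ 13.0 mm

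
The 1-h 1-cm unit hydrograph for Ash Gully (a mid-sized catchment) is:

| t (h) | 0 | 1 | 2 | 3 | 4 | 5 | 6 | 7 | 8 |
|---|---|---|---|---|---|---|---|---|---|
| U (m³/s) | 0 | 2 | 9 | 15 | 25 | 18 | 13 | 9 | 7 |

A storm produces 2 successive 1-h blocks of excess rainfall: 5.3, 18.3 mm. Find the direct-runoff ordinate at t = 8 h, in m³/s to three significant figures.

By discrete convolution, Q_j = Σ (P_i / 10 mm) · U_{j−i}.
At t = 8 h (j=8): Q = (5.3/10)·7 + (18.3/10)·9 = 20.2 m³/s.

Q ≈ 20.2 m³/s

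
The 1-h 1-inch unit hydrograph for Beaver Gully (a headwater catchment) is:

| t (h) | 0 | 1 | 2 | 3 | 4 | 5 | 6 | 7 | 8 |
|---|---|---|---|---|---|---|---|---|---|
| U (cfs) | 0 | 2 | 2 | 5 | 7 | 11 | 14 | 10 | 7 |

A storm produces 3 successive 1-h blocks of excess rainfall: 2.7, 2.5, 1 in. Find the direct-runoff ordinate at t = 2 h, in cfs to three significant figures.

By discrete convolution, Q_j = Σ (P_i / 1 in) · U_{j−i}.
At t = 2 h (j=2): Q = (2.7/1)·2 + (2.5/1)·2 + (1/1)·0 = 10.4 cfs.

Q ≈ 10.4 cfs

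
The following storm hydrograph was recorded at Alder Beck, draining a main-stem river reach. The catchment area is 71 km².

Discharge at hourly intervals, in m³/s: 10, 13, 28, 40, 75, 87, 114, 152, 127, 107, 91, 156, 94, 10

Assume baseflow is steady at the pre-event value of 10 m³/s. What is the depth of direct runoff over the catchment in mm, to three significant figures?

Direct runoff: 0.0, 3.0, 18.0, 30.0, 65.0, 77.0, 104.0, 142.0, 117.0, 97.0, 81.0, 146.0, 84.0, 0.0 m³/s; ΣQ_DR = 964.0 m³/s.
V = ΣQ_DR · Δt = 964.0 × 3600 s = 3.470 × 10^6 m³.
Over A = 71 km², depth = V / A = 48.9 mm.

d ≈ 48.9 mm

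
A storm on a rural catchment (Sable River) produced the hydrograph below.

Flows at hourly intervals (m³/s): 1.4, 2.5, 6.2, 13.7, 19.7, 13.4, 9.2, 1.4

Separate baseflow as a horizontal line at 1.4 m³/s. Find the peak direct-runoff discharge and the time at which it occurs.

Subtracting baseflow gives direct-runoff ordinates: 0.0, 1.1, 4.8, 12.3, 18.3, 12.0, 7.8, 0.0 m³/s.
The maximum is 18.3 m³/s, occurring at the reading for t = 4 h.

Q_p = 18.3 m³/s at t = 4 h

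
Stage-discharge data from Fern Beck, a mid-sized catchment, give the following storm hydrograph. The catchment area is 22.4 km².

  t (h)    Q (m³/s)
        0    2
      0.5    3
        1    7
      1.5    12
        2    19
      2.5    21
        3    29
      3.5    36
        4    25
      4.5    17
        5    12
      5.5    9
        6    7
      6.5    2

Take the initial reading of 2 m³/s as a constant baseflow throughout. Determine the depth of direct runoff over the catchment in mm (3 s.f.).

d ≈ 13.9 mm

Direct runoff: 0.0, 1.0, 5.0, 10.0, 17.0, 19.0, 27.0, 34.0, 23.0, 15.0, 10.0, 7.0, 5.0, 0.0 m³/s; ΣQ_DR = 173.0 m³/s.
V = ΣQ_DR · Δt = 173.0 × 1800 s = 3.114 × 10^5 m³.
Over A = 22.4 km², depth = V / A = 13.9 mm.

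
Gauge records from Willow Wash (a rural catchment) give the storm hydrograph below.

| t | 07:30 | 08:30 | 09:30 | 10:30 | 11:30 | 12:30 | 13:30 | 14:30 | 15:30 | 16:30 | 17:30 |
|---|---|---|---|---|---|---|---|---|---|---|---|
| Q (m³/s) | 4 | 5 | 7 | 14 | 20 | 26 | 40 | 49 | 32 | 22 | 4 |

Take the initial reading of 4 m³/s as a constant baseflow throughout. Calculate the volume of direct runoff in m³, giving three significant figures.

V ≈ 6.44 × 10^5 m³

Direct-runoff ordinates (Q − Q_b): 0.0, 1.0, 3.0, 10.0, 16.0, 22.0, 36.0, 45.0, 28.0, 18.0, 0.0 m³/s.
ΣQ_DR = 179.0 m³/s.
With Δt = 1 h = 3600 s, V = ΣQ_DR · Δt = 179.0 × 3600 = 6.44 × 10^5 m³.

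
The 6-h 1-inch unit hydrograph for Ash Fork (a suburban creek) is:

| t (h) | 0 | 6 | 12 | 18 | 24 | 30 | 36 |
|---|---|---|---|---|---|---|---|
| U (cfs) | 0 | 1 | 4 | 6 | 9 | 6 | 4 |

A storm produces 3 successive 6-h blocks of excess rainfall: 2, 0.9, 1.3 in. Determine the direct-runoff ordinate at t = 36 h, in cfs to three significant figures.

By discrete convolution, Q_j = Σ (P_i / 1 in) · U_{j−i}.
At t = 36 h (j=6): Q = (2/1)·4 + (0.9/1)·6 + (1.3/1)·9 = 25.1 cfs.

Q ≈ 25.1 cfs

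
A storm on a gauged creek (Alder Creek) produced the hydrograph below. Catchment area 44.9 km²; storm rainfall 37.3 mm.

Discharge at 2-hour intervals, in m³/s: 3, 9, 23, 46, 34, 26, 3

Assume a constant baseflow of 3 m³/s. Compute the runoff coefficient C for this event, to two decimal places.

ΣQ_DR = 123.0 m³/s; V = ΣQ_DR·Δt = 8.856 × 10^5 m³.
Runoff depth d = V / A = 19.72 mm.
C = d / P = 19.72 / 37.3 = 0.53.

C ≈ 0.53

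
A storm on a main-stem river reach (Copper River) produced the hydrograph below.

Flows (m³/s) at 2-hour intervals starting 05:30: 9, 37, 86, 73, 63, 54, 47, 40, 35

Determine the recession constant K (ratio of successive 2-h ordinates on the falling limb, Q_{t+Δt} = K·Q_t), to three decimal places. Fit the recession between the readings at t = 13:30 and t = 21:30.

K ≈ 0.863

Using the recession-limb readings at t = 13:30 and t = 21:30: Q falls from 63 to 35 m³/s over 4 intervals.
K = (Q₂/Q₁)^(1/4) = (35/63)^(1/4) = 0.863.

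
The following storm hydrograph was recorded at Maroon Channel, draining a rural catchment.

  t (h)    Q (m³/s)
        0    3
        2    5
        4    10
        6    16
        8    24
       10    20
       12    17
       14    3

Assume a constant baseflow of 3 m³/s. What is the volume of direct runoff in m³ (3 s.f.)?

V ≈ 5.33 × 10^5 m³

Direct-runoff ordinates (Q − Q_b): 0.0, 2.0, 7.0, 13.0, 21.0, 17.0, 14.0, 0.0 m³/s.
ΣQ_DR = 74.00 m³/s.
With Δt = 2 h = 7200 s, V = ΣQ_DR · Δt = 74.00 × 7200 = 5.33 × 10^5 m³.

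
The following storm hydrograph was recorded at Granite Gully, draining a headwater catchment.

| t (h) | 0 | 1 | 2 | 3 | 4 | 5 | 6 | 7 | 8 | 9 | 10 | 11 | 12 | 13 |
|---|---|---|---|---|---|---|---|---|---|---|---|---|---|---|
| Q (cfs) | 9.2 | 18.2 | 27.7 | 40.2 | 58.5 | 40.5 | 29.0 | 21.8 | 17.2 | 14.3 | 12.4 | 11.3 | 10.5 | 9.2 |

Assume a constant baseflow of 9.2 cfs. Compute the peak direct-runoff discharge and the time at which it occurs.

Subtracting baseflow gives direct-runoff ordinates: 0.0, 9.0, 18.5, 31.0, 49.3, 31.3, 19.8, 12.6, 8.0, 5.1, 3.2, 2.1, 1.3, 0.0 cfs.
The maximum is 49.3 cfs, occurring at the reading for t = 4 h.

Q_p = 49.3 cfs at t = 4 h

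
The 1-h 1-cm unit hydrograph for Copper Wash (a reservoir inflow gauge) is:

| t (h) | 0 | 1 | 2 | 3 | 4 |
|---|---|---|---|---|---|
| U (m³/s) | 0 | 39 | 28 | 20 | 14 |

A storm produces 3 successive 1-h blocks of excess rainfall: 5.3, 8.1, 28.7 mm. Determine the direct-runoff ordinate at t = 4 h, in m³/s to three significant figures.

By discrete convolution, Q_j = Σ (P_i / 10 mm) · U_{j−i}.
At t = 4 h (j=4): Q = (5.3/10)·14 + (8.1/10)·20 + (28.7/10)·28 = 104 m³/s.

Q ≈ 104 m³/s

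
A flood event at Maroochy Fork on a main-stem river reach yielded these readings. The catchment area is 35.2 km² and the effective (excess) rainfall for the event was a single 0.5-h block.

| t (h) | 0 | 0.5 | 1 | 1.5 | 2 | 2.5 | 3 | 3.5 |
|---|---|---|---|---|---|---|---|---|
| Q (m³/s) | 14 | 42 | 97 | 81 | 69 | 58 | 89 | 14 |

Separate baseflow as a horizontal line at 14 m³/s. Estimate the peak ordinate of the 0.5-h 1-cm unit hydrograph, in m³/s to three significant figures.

Direct runoff: 0.0, 28.0, 83.0, 67.0, 55.0, 44.0, 75.0, 0.0 m³/s; ΣQ_DR = 352.0 m³/s, peak = 83.0 m³/s.
Runoff depth d = ΣQ_DR·Δt / A = 352.0 × 1800 / (35.2 km²) = 18.00 mm.
The 1-cm UH is the DRH scaled by (10 mm)/d, so U_p = 83.0 × 10/18.00 = 46.1 m³/s.

U_p ≈ 46.1 m³/s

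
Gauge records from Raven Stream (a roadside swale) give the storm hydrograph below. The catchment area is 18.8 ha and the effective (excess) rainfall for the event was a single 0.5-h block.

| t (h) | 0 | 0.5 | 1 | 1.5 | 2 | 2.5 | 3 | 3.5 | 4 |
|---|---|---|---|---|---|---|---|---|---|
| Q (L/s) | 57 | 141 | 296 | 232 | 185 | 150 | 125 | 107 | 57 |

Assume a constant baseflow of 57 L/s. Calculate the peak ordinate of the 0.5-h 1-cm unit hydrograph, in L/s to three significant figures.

U_p ≈ 298 L/s

Direct runoff: 0.0, 84.0, 239.0, 175.0, 128.0, 93.0, 68.0, 50.0, 0.0 L/s; ΣQ_DR = 837.0 L/s, peak = 239.0 L/s.
Runoff depth d = ΣQ_DR·Δt / A = 837.0 × 1800 / (18.8 ha) = 8.014 mm.
The 1-cm UH is the DRH scaled by (10 mm)/d, so U_p = 239.0 × 10/8.014 = 298 L/s.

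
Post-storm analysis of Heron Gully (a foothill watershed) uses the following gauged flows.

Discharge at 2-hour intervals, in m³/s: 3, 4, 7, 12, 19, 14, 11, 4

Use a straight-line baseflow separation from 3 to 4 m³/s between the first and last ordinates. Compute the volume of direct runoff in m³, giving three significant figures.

Direct-runoff ordinates (Q − Q_b): 0.00, 0.86, 3.71, 8.57, 15.43, 10.29, 7.14, 0.00 m³/s.
ΣQ_DR = 46.00 m³/s.
With Δt = 2 h = 7200 s, V = ΣQ_DR · Δt = 46.00 × 7200 = 3.31 × 10^5 m³.

V ≈ 3.31 × 10^5 m³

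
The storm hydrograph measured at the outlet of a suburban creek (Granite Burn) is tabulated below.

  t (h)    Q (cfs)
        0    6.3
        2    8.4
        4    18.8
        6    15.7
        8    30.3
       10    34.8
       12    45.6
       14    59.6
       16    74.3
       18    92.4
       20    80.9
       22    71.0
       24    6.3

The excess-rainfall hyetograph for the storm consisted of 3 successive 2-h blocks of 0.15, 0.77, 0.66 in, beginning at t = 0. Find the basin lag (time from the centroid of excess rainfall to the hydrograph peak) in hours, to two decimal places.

Centroid of excess rainfall: t_c = Σ P_i·t̄_i / ΣP_i = 3.6456 h (block centres at 1, 3, 5 h).
Hydrograph peak occurs at t = 18 h, so basin lag t_L = 18 − 3.6456 = 14.35 h.

t_L ≈ 14.35 h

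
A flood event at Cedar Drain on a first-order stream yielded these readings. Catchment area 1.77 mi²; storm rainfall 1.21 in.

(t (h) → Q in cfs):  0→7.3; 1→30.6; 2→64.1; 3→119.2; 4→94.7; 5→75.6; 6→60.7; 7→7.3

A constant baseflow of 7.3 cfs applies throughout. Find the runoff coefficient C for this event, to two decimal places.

C ≈ 0.29

ΣQ_DR = 401.1 cfs; V = ΣQ_DR·Δt = 1.444 × 10^6 ft³.
Runoff depth d = V / A = 0.3512 in.
C = d / P = 0.3512 / 1.21 = 0.29.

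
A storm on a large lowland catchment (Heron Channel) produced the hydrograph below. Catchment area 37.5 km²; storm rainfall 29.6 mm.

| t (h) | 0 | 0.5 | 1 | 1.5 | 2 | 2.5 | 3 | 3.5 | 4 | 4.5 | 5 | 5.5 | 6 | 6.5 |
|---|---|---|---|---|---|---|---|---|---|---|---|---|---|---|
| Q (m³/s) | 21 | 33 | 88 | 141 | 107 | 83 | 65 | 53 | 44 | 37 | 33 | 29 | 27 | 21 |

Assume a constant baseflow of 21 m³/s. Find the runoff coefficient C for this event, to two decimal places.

ΣQ_DR = 488.0 m³/s; V = ΣQ_DR·Δt = 8.784 × 10^5 m³.
Runoff depth d = V / A = 23.42 mm.
C = d / P = 23.42 / 29.6 = 0.79.

C ≈ 0.79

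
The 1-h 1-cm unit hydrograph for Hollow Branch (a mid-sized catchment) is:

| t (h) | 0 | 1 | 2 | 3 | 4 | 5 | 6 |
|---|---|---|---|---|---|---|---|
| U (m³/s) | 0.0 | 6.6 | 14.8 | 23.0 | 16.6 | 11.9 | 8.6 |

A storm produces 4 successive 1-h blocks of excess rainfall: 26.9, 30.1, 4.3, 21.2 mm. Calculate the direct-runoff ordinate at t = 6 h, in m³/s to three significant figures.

By discrete convolution, Q_j = Σ (P_i / 10 mm) · U_{j−i}.
At t = 6 h (j=6): Q = (26.9/10)·8.6 + (30.1/10)·11.9 + (4.3/10)·16.6 + (21.2/10)·23.0 = 115 m³/s.

Q ≈ 115 m³/s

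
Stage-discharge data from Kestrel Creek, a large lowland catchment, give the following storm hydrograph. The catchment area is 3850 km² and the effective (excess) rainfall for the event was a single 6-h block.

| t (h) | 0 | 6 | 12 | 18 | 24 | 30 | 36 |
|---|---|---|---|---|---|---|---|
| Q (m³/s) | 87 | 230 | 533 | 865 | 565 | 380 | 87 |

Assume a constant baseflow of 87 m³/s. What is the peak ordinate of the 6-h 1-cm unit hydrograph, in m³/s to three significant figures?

Direct runoff: 0.0, 143.0, 446.0, 778.0, 478.0, 293.0, 0.0 m³/s; ΣQ_DR = 2138 m³/s, peak = 778.0 m³/s.
Runoff depth d = ΣQ_DR·Δt / A = 2138 × 21600 / (3850 km²) = 12.00 mm.
The 1-cm UH is the DRH scaled by (10 mm)/d, so U_p = 778.0 × 10/12.00 = 649 m³/s.

U_p ≈ 649 m³/s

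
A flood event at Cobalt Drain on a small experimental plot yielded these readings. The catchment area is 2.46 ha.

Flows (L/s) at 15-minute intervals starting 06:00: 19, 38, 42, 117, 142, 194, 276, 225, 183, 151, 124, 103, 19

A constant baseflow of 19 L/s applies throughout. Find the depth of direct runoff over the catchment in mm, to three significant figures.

d ≈ 50.7 mm

Direct runoff: 0.0, 19.0, 23.0, 98.0, 123.0, 175.0, 257.0, 206.0, 164.0, 132.0, 105.0, 84.0, 0.0 L/s; ΣQ_DR = 1386 L/s.
V = ΣQ_DR · Δt = 1386 × 900 s = 1.247 × 10^6 L.
Over A = 2.46 ha, depth = V / A = 50.7 mm.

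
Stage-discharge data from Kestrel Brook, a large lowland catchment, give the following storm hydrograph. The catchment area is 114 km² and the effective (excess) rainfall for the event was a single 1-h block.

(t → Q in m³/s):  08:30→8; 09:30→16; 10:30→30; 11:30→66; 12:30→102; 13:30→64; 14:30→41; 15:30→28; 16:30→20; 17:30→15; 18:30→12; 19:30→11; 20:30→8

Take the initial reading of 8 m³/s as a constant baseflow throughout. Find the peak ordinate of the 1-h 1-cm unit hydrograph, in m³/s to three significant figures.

Direct runoff: 0.0, 8.0, 22.0, 58.0, 94.0, 56.0, 33.0, 20.0, 12.0, 7.0, 4.0, 3.0, 0.0 m³/s; ΣQ_DR = 317.0 m³/s, peak = 94.0 m³/s.
Runoff depth d = ΣQ_DR·Δt / A = 317.0 × 3600 / (114 km²) = 10.01 mm.
The 1-cm UH is the DRH scaled by (10 mm)/d, so U_p = 94.0 × 10/10.01 = 93.9 m³/s.

U_p ≈ 93.9 m³/s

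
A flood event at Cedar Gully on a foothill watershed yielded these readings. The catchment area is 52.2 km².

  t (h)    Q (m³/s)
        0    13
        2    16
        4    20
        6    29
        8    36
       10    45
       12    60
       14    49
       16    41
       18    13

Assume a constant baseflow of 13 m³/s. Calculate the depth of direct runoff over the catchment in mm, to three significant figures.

Direct runoff: 0.0, 3.0, 7.0, 16.0, 23.0, 32.0, 47.0, 36.0, 28.0, 0.0 m³/s; ΣQ_DR = 192.0 m³/s.
V = ΣQ_DR · Δt = 192.0 × 7200 s = 1.382 × 10^6 m³.
Over A = 52.2 km², depth = V / A = 26.5 mm.

d ≈ 26.5 mm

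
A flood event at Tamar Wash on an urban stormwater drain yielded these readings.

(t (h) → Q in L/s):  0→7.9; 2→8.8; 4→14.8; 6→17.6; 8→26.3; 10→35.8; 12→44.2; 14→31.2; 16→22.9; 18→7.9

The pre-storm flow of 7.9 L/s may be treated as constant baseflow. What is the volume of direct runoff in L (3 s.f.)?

Direct-runoff ordinates (Q − Q_b): 0.0, 0.9, 6.9, 9.7, 18.4, 27.9, 36.3, 23.3, 15.0, 0.0 L/s.
ΣQ_DR = 138.4 L/s.
With Δt = 2 h = 7200 s, V = ΣQ_DR · Δt = 138.4 × 7200 = 9.96 × 10^5 L.

V ≈ 9.96 × 10^5 L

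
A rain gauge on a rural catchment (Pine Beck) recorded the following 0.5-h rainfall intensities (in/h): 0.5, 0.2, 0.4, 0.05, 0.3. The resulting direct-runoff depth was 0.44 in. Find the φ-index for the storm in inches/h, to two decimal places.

Only the 4 blocks with intensity above φ contribute runoff: 0.5, 0.2, 0.4, 0.3 in/h.
Σ(I−φ)·Δt = d  ⇒  (0.5+0.2+0.4+0.3 − 4φ)·0.5 = 0.44
φ = (1.400 − 0.44/0.5) / 4 = 0.13 in/h.

φ ≈ 0.13 in/h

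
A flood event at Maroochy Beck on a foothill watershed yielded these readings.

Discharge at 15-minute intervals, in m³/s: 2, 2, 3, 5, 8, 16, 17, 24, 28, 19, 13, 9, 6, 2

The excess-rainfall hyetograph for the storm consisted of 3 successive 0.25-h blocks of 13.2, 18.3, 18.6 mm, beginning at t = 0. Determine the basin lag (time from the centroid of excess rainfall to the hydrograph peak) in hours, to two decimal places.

t_L ≈ 1.60 h

Centroid of excess rainfall: t_c = Σ P_i·t̄_i / ΣP_i = 0.4019 h (block centres at 0.125, 0.375, 0.625 h).
Hydrograph peak occurs at t = 2 h, so basin lag t_L = 2 − 0.4019 = 1.60 h.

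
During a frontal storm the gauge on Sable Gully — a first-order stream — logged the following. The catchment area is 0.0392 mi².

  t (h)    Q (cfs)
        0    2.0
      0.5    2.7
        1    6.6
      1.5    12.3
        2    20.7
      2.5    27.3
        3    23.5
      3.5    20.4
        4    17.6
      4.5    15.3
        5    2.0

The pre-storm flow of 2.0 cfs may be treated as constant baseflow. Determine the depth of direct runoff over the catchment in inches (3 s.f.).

d ≈ 2.54 in

Direct runoff: 0.0, 0.7, 4.6, 10.3, 18.7, 25.3, 21.5, 18.4, 15.6, 13.3, 0.0 cfs; ΣQ_DR = 128.4 cfs.
V = ΣQ_DR · Δt = 128.4 × 1800 s = 2.311 × 10^5 ft³.
Over A = 0.0392 mi², depth = V / A = 2.54 in.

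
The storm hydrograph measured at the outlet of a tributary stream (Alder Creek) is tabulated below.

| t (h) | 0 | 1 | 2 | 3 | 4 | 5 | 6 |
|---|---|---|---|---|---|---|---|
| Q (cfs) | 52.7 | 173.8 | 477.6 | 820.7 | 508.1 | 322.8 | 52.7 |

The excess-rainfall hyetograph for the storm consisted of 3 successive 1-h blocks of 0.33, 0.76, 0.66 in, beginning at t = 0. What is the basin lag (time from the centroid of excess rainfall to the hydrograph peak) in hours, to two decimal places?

Centroid of excess rainfall: t_c = Σ P_i·t̄_i / ΣP_i = 1.6886 h (block centres at 0.5, 1.5, 2.5 h).
Hydrograph peak occurs at t = 3 h, so basin lag t_L = 3 − 1.6886 = 1.31 h.

t_L ≈ 1.31 h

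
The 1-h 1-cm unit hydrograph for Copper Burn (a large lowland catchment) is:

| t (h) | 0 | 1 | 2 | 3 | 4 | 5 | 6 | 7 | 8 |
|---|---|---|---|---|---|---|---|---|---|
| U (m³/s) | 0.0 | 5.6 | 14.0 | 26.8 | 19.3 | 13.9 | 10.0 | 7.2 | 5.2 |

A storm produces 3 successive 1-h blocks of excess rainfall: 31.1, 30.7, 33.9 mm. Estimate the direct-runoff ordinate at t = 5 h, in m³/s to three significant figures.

Q ≈ 193 m³/s

By discrete convolution, Q_j = Σ (P_i / 10 mm) · U_{j−i}.
At t = 5 h (j=5): Q = (31.1/10)·13.9 + (30.7/10)·19.3 + (33.9/10)·26.8 = 193 m³/s.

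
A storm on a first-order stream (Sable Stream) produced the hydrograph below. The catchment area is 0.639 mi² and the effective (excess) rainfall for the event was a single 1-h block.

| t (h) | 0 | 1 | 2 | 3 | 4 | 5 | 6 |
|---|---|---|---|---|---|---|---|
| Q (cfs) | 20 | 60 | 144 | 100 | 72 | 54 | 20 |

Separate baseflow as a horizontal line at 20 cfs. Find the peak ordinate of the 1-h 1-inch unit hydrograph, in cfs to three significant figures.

U_p ≈ 155 cfs

Direct runoff: 0.0, 40.0, 124.0, 80.0, 52.0, 34.0, 0.0 cfs; ΣQ_DR = 330.0 cfs, peak = 124.0 cfs.
Runoff depth d = ΣQ_DR·Δt / A = 330.0 × 3600 / (0.639 mi²) = 0.8003 in.
The 1-inch UH is the DRH scaled by (1 in)/d, so U_p = 124.0 × 1/0.8003 = 155 cfs.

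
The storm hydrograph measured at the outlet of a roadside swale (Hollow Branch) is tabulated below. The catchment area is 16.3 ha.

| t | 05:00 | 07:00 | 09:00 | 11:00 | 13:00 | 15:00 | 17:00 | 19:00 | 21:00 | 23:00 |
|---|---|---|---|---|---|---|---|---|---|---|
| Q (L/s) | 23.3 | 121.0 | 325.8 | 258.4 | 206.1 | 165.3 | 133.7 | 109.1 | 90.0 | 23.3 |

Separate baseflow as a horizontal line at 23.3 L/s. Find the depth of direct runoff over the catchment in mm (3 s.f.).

Direct runoff: 0.0, 97.7, 302.5, 235.1, 182.8, 142.0, 110.4, 85.8, 66.7, 0.0 L/s; ΣQ_DR = 1223 L/s.
V = ΣQ_DR · Δt = 1223 × 7200 s = 8.806 × 10^6 L.
Over A = 16.3 ha, depth = V / A = 54.0 mm.

d ≈ 54.0 mm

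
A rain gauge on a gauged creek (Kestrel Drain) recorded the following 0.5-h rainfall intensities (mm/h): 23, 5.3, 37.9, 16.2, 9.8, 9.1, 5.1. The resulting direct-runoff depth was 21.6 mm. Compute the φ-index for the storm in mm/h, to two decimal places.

φ ≈ 11.30 mm/h

Only the 3 blocks with intensity above φ contribute runoff: 23, 37.9, 16.2 mm/h.
Σ(I−φ)·Δt = d  ⇒  (23+37.9+16.2 − 3φ)·0.5 = 21.6
φ = (77.10 − 21.6/0.5) / 3 = 11.30 mm/h.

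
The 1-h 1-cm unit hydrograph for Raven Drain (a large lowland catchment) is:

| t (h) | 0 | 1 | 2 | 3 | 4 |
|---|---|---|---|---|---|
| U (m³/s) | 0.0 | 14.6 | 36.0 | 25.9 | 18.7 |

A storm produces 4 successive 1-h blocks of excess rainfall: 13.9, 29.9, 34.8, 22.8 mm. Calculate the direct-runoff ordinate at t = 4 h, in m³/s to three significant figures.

Q ≈ 262 m³/s

By discrete convolution, Q_j = Σ (P_i / 10 mm) · U_{j−i}.
At t = 4 h (j=4): Q = (13.9/10)·18.7 + (29.9/10)·25.9 + (34.8/10)·36.0 + (22.8/10)·14.6 = 262 m³/s.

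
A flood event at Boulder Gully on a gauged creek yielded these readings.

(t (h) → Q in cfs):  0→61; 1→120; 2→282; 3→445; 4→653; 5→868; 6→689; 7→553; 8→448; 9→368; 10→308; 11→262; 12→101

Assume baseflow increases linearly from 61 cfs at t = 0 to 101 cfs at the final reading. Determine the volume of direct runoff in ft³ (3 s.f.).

V ≈ 1.48 × 10^7 ft³

Direct-runoff ordinates (Q − Q_b): 0.00, 55.67, 214.33, 374.00, 578.67, 790.33, 608.00, 468.67, 360.33, 277.00, 213.67, 164.33, 0.00 cfs.
ΣQ_DR = 4105 cfs.
With Δt = 1 h = 3600 s, V = ΣQ_DR · Δt = 4105 × 3600 = 1.48 × 10^7 ft³.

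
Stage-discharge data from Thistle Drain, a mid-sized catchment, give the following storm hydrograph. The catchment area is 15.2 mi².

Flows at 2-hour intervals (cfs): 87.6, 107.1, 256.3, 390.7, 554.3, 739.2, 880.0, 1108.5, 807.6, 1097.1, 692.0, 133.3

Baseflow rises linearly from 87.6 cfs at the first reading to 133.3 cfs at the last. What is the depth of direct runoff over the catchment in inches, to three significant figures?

d ≈ 1.13 in

Direct runoff: 0.00, 15.35, 160.39, 290.64, 450.08, 630.83, 767.47, 991.82, 686.76, 972.11, 562.85, 0.00 cfs; ΣQ_DR = 5528 cfs.
V = ΣQ_DR · Δt = 5528 × 7200 s = 3.980 × 10^7 ft³.
Over A = 15.2 mi², depth = V / A = 1.13 in.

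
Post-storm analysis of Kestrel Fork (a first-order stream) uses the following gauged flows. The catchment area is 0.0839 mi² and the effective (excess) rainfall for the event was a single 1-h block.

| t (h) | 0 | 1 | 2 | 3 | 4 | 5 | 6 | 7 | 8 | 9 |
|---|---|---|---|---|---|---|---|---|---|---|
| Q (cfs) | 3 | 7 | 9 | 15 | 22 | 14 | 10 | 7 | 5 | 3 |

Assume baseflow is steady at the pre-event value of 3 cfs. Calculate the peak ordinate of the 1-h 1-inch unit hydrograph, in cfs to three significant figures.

Direct runoff: 0.0, 4.0, 6.0, 12.0, 19.0, 11.0, 7.0, 4.0, 2.0, 0.0 cfs; ΣQ_DR = 65.00 cfs, peak = 19.0 cfs.
Runoff depth d = ΣQ_DR·Δt / A = 65.00 × 3600 / (0.0839 mi²) = 1.201 in.
The 1-inch UH is the DRH scaled by (1 in)/d, so U_p = 19.0 × 1/1.201 = 15.8 cfs.

U_p ≈ 15.8 cfs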